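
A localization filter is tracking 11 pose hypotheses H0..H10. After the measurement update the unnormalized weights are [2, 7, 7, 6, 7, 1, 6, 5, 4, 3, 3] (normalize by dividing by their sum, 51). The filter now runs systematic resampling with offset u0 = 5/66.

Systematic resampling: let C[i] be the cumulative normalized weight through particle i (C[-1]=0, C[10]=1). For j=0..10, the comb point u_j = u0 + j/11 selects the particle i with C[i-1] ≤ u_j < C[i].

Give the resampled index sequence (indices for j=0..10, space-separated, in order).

1 1 2 3 4 4 6 7 7 9 10

C = [2/51, 3/17, 16/51, 22/51, 29/51, 10/17, 12/17, 41/51, 15/17, 16/17, 1]
j=0: u_0=5/66 ∈ [2/51, 3/17) → index 1
j=1: u_1=1/6 ∈ [2/51, 3/17) → index 1
j=2: u_2=17/66 ∈ [3/17, 16/51) → index 2
j=3: u_3=23/66 ∈ [16/51, 22/51) → index 3
j=4: u_4=29/66 ∈ [22/51, 29/51) → index 4
j=5: u_5=35/66 ∈ [22/51, 29/51) → index 4
j=6: u_6=41/66 ∈ [10/17, 12/17) → index 6
j=7: u_7=47/66 ∈ [12/17, 41/51) → index 7
j=8: u_8=53/66 ∈ [12/17, 41/51) → index 7
j=9: u_9=59/66 ∈ [15/17, 16/17) → index 9
j=10: u_10=65/66 ∈ [16/17, 1) → index 10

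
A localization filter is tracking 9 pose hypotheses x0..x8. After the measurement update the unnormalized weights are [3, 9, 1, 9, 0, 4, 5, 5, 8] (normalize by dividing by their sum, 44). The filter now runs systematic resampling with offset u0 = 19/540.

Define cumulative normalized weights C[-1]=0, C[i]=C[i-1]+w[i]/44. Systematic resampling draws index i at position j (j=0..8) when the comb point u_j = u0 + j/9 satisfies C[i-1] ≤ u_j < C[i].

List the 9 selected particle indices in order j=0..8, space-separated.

C = [3/44, 3/11, 13/44, 1/2, 1/2, 13/22, 31/44, 9/11, 1]
j=0: u_0=19/540 ∈ [0, 3/44) → index 0
j=1: u_1=79/540 ∈ [3/44, 3/11) → index 1
j=2: u_2=139/540 ∈ [3/44, 3/11) → index 1
j=3: u_3=199/540 ∈ [13/44, 1/2) → index 3
j=4: u_4=259/540 ∈ [13/44, 1/2) → index 3
j=5: u_5=319/540 ∈ [1/2, 13/22) → index 5
j=6: u_6=379/540 ∈ [13/22, 31/44) → index 6
j=7: u_7=439/540 ∈ [31/44, 9/11) → index 7
j=8: u_8=499/540 ∈ [9/11, 1) → index 8

0 1 1 3 3 5 6 7 8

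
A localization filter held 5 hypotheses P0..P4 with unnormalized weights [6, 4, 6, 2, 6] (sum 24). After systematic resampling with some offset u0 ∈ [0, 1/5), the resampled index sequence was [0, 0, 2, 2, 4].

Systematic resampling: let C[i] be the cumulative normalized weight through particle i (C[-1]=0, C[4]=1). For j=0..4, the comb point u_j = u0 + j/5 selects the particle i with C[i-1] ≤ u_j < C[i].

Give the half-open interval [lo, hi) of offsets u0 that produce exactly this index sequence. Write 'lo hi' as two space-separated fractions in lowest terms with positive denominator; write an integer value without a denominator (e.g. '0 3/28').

C = [1/4, 5/12, 2/3, 3/4, 1]
j=0 picked index 0: u0 ∈ [0, 1/4)
j=1 picked index 0: u0 ∈ [-1/5, 1/20)
j=2 picked index 2: u0 ∈ [1/60, 4/15)
j=3 picked index 2: u0 ∈ [-11/60, 1/15)
j=4 picked index 4: u0 ∈ [-1/20, 1/5)
intersection: [1/60, 1/20)

1/60 1/20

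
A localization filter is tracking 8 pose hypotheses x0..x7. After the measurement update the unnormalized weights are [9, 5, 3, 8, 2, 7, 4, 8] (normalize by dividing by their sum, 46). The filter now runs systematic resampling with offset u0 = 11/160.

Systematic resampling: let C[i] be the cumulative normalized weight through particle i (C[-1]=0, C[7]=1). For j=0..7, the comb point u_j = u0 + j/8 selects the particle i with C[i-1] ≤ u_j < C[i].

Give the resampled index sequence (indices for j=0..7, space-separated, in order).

C = [9/46, 7/23, 17/46, 25/46, 27/46, 17/23, 19/23, 1]
j=0: u_0=11/160 ∈ [0, 9/46) → index 0
j=1: u_1=31/160 ∈ [0, 9/46) → index 0
j=2: u_2=51/160 ∈ [7/23, 17/46) → index 2
j=3: u_3=71/160 ∈ [17/46, 25/46) → index 3
j=4: u_4=91/160 ∈ [25/46, 27/46) → index 4
j=5: u_5=111/160 ∈ [27/46, 17/23) → index 5
j=6: u_6=131/160 ∈ [17/23, 19/23) → index 6
j=7: u_7=151/160 ∈ [19/23, 1) → index 7

0 0 2 3 4 5 6 7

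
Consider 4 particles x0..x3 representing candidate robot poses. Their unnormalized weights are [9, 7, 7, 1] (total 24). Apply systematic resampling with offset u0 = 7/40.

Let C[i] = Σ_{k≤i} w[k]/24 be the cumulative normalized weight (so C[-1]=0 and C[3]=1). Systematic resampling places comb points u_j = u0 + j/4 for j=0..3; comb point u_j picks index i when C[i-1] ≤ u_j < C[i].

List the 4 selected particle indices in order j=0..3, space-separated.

0 1 2 2

C = [3/8, 2/3, 23/24, 1]
j=0: u_0=7/40 ∈ [0, 3/8) → index 0
j=1: u_1=17/40 ∈ [3/8, 2/3) → index 1
j=2: u_2=27/40 ∈ [2/3, 23/24) → index 2
j=3: u_3=37/40 ∈ [2/3, 23/24) → index 2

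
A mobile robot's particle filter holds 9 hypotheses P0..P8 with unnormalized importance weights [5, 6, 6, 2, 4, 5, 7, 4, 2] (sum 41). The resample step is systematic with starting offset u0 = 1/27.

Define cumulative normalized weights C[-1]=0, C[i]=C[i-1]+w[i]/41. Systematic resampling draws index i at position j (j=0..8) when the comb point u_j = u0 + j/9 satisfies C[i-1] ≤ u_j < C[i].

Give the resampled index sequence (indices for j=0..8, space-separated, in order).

C = [5/41, 11/41, 17/41, 19/41, 23/41, 28/41, 35/41, 39/41, 1]
j=0: u_0=1/27 ∈ [0, 5/41) → index 0
j=1: u_1=4/27 ∈ [5/41, 11/41) → index 1
j=2: u_2=7/27 ∈ [5/41, 11/41) → index 1
j=3: u_3=10/27 ∈ [11/41, 17/41) → index 2
j=4: u_4=13/27 ∈ [19/41, 23/41) → index 4
j=5: u_5=16/27 ∈ [23/41, 28/41) → index 5
j=6: u_6=19/27 ∈ [28/41, 35/41) → index 6
j=7: u_7=22/27 ∈ [28/41, 35/41) → index 6
j=8: u_8=25/27 ∈ [35/41, 39/41) → index 7

0 1 1 2 4 5 6 6 7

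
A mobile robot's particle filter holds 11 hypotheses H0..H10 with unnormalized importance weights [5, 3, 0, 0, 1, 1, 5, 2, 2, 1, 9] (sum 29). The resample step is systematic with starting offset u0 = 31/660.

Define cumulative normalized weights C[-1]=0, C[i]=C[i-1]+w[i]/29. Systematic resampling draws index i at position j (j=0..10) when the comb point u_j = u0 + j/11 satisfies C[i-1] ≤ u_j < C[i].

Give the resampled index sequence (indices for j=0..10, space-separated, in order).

0 0 1 5 6 6 8 9 10 10 10

C = [5/29, 8/29, 8/29, 8/29, 9/29, 10/29, 15/29, 17/29, 19/29, 20/29, 1]
j=0: u_0=31/660 ∈ [0, 5/29) → index 0
j=1: u_1=91/660 ∈ [0, 5/29) → index 0
j=2: u_2=151/660 ∈ [5/29, 8/29) → index 1
j=3: u_3=211/660 ∈ [9/29, 10/29) → index 5
j=4: u_4=271/660 ∈ [10/29, 15/29) → index 6
j=5: u_5=331/660 ∈ [10/29, 15/29) → index 6
j=6: u_6=391/660 ∈ [17/29, 19/29) → index 8
j=7: u_7=41/60 ∈ [19/29, 20/29) → index 9
j=8: u_8=511/660 ∈ [20/29, 1) → index 10
j=9: u_9=571/660 ∈ [20/29, 1) → index 10
j=10: u_10=631/660 ∈ [20/29, 1) → index 10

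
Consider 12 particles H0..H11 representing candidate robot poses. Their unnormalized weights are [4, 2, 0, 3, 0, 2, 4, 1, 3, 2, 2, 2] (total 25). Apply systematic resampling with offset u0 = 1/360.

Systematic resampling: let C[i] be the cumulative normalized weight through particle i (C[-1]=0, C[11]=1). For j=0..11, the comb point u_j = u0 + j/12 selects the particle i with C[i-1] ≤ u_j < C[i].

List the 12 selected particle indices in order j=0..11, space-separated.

0 0 1 3 3 5 6 6 8 8 9 10

C = [4/25, 6/25, 6/25, 9/25, 9/25, 11/25, 3/5, 16/25, 19/25, 21/25, 23/25, 1]
j=0: u_0=1/360 ∈ [0, 4/25) → index 0
j=1: u_1=31/360 ∈ [0, 4/25) → index 0
j=2: u_2=61/360 ∈ [4/25, 6/25) → index 1
j=3: u_3=91/360 ∈ [6/25, 9/25) → index 3
j=4: u_4=121/360 ∈ [6/25, 9/25) → index 3
j=5: u_5=151/360 ∈ [9/25, 11/25) → index 5
j=6: u_6=181/360 ∈ [11/25, 3/5) → index 6
j=7: u_7=211/360 ∈ [11/25, 3/5) → index 6
j=8: u_8=241/360 ∈ [16/25, 19/25) → index 8
j=9: u_9=271/360 ∈ [16/25, 19/25) → index 8
j=10: u_10=301/360 ∈ [19/25, 21/25) → index 9
j=11: u_11=331/360 ∈ [21/25, 23/25) → index 10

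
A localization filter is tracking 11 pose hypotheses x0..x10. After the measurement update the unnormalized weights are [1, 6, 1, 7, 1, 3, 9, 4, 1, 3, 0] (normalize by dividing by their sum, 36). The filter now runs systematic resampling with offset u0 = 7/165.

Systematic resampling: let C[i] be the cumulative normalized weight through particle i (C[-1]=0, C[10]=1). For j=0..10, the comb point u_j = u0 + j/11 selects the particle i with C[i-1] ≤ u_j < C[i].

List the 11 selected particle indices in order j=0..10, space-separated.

C = [1/36, 7/36, 2/9, 5/12, 4/9, 19/36, 7/9, 8/9, 11/12, 1, 1]
j=0: u_0=7/165 ∈ [1/36, 7/36) → index 1
j=1: u_1=2/15 ∈ [1/36, 7/36) → index 1
j=2: u_2=37/165 ∈ [2/9, 5/12) → index 3
j=3: u_3=52/165 ∈ [2/9, 5/12) → index 3
j=4: u_4=67/165 ∈ [2/9, 5/12) → index 3
j=5: u_5=82/165 ∈ [4/9, 19/36) → index 5
j=6: u_6=97/165 ∈ [19/36, 7/9) → index 6
j=7: u_7=112/165 ∈ [19/36, 7/9) → index 6
j=8: u_8=127/165 ∈ [19/36, 7/9) → index 6
j=9: u_9=142/165 ∈ [7/9, 8/9) → index 7
j=10: u_10=157/165 ∈ [11/12, 1) → index 9

1 1 3 3 3 5 6 6 6 7 9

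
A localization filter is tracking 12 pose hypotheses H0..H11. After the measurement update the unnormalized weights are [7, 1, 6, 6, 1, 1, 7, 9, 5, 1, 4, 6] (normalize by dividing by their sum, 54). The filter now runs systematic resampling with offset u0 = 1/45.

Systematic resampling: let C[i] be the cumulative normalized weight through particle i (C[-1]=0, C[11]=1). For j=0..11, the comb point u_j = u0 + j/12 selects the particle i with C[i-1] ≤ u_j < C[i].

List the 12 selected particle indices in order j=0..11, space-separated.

C = [7/54, 4/27, 7/27, 10/27, 7/18, 11/27, 29/54, 19/27, 43/54, 22/27, 8/9, 1]
j=0: u_0=1/45 ∈ [0, 7/54) → index 0
j=1: u_1=19/180 ∈ [0, 7/54) → index 0
j=2: u_2=17/90 ∈ [4/27, 7/27) → index 2
j=3: u_3=49/180 ∈ [7/27, 10/27) → index 3
j=4: u_4=16/45 ∈ [7/27, 10/27) → index 3
j=5: u_5=79/180 ∈ [11/27, 29/54) → index 6
j=6: u_6=47/90 ∈ [11/27, 29/54) → index 6
j=7: u_7=109/180 ∈ [29/54, 19/27) → index 7
j=8: u_8=31/45 ∈ [29/54, 19/27) → index 7
j=9: u_9=139/180 ∈ [19/27, 43/54) → index 8
j=10: u_10=77/90 ∈ [22/27, 8/9) → index 10
j=11: u_11=169/180 ∈ [8/9, 1) → index 11

0 0 2 3 3 6 6 7 7 8 10 11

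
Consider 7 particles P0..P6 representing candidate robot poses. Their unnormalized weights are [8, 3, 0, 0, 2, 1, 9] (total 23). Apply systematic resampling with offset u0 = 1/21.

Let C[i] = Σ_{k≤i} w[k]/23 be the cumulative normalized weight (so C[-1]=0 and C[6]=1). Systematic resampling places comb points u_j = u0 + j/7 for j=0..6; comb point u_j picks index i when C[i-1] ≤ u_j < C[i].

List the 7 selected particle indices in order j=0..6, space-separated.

C = [8/23, 11/23, 11/23, 11/23, 13/23, 14/23, 1]
j=0: u_0=1/21 ∈ [0, 8/23) → index 0
j=1: u_1=4/21 ∈ [0, 8/23) → index 0
j=2: u_2=1/3 ∈ [0, 8/23) → index 0
j=3: u_3=10/21 ∈ [8/23, 11/23) → index 1
j=4: u_4=13/21 ∈ [14/23, 1) → index 6
j=5: u_5=16/21 ∈ [14/23, 1) → index 6
j=6: u_6=19/21 ∈ [14/23, 1) → index 6

0 0 0 1 6 6 6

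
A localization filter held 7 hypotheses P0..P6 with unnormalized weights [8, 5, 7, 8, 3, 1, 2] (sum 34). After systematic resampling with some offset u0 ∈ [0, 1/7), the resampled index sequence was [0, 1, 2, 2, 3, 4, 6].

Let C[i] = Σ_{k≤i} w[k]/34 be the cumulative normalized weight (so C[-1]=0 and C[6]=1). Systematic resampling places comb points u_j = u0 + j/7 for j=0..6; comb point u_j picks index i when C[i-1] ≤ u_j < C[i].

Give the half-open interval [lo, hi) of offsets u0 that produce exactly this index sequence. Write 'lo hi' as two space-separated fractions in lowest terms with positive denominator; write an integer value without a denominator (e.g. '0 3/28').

13/119 1/7

C = [4/17, 13/34, 10/17, 14/17, 31/34, 16/17, 1]
j=0 picked index 0: u0 ∈ [0, 4/17)
j=1 picked index 1: u0 ∈ [11/119, 57/238)
j=2 picked index 2: u0 ∈ [23/238, 36/119)
j=3 picked index 2: u0 ∈ [-11/238, 19/119)
j=4 picked index 3: u0 ∈ [2/119, 30/119)
j=5 picked index 4: u0 ∈ [13/119, 47/238)
j=6 picked index 6: u0 ∈ [10/119, 1/7)
intersection: [13/119, 1/7)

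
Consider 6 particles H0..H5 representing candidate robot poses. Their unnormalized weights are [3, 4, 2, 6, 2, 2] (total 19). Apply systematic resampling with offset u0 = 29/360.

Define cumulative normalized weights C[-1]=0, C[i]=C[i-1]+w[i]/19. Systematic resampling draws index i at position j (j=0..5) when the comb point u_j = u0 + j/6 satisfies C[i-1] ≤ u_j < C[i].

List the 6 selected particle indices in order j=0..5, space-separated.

0 1 2 3 3 5

C = [3/19, 7/19, 9/19, 15/19, 17/19, 1]
j=0: u_0=29/360 ∈ [0, 3/19) → index 0
j=1: u_1=89/360 ∈ [3/19, 7/19) → index 1
j=2: u_2=149/360 ∈ [7/19, 9/19) → index 2
j=3: u_3=209/360 ∈ [9/19, 15/19) → index 3
j=4: u_4=269/360 ∈ [9/19, 15/19) → index 3
j=5: u_5=329/360 ∈ [17/19, 1) → index 5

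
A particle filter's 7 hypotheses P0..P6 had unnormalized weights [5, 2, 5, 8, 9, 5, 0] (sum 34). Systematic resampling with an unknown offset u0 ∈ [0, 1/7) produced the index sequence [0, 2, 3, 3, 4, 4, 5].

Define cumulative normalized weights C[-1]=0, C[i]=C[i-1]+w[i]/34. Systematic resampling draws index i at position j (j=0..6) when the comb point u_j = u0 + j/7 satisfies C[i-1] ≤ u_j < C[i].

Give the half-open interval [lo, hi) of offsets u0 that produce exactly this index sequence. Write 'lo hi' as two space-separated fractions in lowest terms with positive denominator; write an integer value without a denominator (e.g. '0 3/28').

8/119 33/238

C = [5/34, 7/34, 6/17, 10/17, 29/34, 1, 1]
j=0 picked index 0: u0 ∈ [0, 5/34)
j=1 picked index 2: u0 ∈ [15/238, 25/119)
j=2 picked index 3: u0 ∈ [8/119, 36/119)
j=3 picked index 3: u0 ∈ [-9/119, 19/119)
j=4 picked index 4: u0 ∈ [2/119, 67/238)
j=5 picked index 4: u0 ∈ [-15/119, 33/238)
j=6 picked index 5: u0 ∈ [-1/238, 1/7)
intersection: [8/119, 33/238)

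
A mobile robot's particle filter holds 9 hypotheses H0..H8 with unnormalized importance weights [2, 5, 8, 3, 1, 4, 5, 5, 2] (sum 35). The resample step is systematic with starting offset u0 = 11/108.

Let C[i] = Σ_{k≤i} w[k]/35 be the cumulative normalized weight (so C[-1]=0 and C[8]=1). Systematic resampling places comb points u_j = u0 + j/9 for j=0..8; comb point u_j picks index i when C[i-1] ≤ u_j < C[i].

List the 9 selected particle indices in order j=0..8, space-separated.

1 2 2 3 5 6 6 7 8

C = [2/35, 1/5, 3/7, 18/35, 19/35, 23/35, 4/5, 33/35, 1]
j=0: u_0=11/108 ∈ [2/35, 1/5) → index 1
j=1: u_1=23/108 ∈ [1/5, 3/7) → index 2
j=2: u_2=35/108 ∈ [1/5, 3/7) → index 2
j=3: u_3=47/108 ∈ [3/7, 18/35) → index 3
j=4: u_4=59/108 ∈ [19/35, 23/35) → index 5
j=5: u_5=71/108 ∈ [23/35, 4/5) → index 6
j=6: u_6=83/108 ∈ [23/35, 4/5) → index 6
j=7: u_7=95/108 ∈ [4/5, 33/35) → index 7
j=8: u_8=107/108 ∈ [33/35, 1) → index 8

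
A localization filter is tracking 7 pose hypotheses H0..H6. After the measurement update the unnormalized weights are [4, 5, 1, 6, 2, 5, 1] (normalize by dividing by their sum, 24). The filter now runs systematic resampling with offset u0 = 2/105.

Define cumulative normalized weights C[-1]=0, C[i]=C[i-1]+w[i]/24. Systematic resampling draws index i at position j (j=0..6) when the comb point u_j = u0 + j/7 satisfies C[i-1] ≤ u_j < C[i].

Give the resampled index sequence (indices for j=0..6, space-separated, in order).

C = [1/6, 3/8, 5/12, 2/3, 3/4, 23/24, 1]
j=0: u_0=2/105 ∈ [0, 1/6) → index 0
j=1: u_1=17/105 ∈ [0, 1/6) → index 0
j=2: u_2=32/105 ∈ [1/6, 3/8) → index 1
j=3: u_3=47/105 ∈ [5/12, 2/3) → index 3
j=4: u_4=62/105 ∈ [5/12, 2/3) → index 3
j=5: u_5=11/15 ∈ [2/3, 3/4) → index 4
j=6: u_6=92/105 ∈ [3/4, 23/24) → index 5

0 0 1 3 3 4 5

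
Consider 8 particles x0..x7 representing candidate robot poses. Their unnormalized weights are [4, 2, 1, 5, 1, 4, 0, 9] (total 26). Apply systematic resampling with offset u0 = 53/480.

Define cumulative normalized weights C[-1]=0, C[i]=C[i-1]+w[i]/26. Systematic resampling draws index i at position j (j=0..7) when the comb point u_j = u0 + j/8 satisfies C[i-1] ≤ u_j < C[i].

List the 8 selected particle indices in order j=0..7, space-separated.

0 2 3 4 5 7 7 7

C = [2/13, 3/13, 7/26, 6/13, 1/2, 17/26, 17/26, 1]
j=0: u_0=53/480 ∈ [0, 2/13) → index 0
j=1: u_1=113/480 ∈ [3/13, 7/26) → index 2
j=2: u_2=173/480 ∈ [7/26, 6/13) → index 3
j=3: u_3=233/480 ∈ [6/13, 1/2) → index 4
j=4: u_4=293/480 ∈ [1/2, 17/26) → index 5
j=5: u_5=353/480 ∈ [17/26, 1) → index 7
j=6: u_6=413/480 ∈ [17/26, 1) → index 7
j=7: u_7=473/480 ∈ [17/26, 1) → index 7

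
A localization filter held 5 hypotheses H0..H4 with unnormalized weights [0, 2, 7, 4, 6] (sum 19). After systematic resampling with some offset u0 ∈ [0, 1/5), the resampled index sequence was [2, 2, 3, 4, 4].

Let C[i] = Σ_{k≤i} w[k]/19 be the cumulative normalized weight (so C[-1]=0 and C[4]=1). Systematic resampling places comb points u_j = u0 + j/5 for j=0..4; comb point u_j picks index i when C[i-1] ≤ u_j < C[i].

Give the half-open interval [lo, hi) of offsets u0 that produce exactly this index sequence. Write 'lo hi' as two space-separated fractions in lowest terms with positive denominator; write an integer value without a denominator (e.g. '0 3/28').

C = [0, 2/19, 9/19, 13/19, 1]
j=0 picked index 2: u0 ∈ [2/19, 9/19)
j=1 picked index 2: u0 ∈ [-9/95, 26/95)
j=2 picked index 3: u0 ∈ [7/95, 27/95)
j=3 picked index 4: u0 ∈ [8/95, 2/5)
j=4 picked index 4: u0 ∈ [-11/95, 1/5)
intersection: [2/19, 1/5)

2/19 1/5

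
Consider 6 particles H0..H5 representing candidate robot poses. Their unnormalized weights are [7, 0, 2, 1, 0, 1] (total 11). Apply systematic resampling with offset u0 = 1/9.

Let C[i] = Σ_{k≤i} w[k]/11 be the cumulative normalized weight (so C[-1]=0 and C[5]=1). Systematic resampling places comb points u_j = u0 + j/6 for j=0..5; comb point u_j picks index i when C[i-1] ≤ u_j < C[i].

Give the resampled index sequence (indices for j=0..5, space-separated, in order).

0 0 0 0 2 5

C = [7/11, 7/11, 9/11, 10/11, 10/11, 1]
j=0: u_0=1/9 ∈ [0, 7/11) → index 0
j=1: u_1=5/18 ∈ [0, 7/11) → index 0
j=2: u_2=4/9 ∈ [0, 7/11) → index 0
j=3: u_3=11/18 ∈ [0, 7/11) → index 0
j=4: u_4=7/9 ∈ [7/11, 9/11) → index 2
j=5: u_5=17/18 ∈ [10/11, 1) → index 5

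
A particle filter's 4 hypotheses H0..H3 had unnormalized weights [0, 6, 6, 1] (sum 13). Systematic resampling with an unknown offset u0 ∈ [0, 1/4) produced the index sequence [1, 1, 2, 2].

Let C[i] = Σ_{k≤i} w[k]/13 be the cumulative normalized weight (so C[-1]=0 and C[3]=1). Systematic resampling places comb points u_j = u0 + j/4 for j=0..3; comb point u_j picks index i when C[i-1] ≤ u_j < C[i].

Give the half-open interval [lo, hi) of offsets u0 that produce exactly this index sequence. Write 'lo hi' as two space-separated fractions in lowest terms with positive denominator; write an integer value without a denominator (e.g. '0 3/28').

0 9/52

C = [0, 6/13, 12/13, 1]
j=0 picked index 1: u0 ∈ [0, 6/13)
j=1 picked index 1: u0 ∈ [-1/4, 11/52)
j=2 picked index 2: u0 ∈ [-1/26, 11/26)
j=3 picked index 2: u0 ∈ [-15/52, 9/52)
intersection: [0, 9/52)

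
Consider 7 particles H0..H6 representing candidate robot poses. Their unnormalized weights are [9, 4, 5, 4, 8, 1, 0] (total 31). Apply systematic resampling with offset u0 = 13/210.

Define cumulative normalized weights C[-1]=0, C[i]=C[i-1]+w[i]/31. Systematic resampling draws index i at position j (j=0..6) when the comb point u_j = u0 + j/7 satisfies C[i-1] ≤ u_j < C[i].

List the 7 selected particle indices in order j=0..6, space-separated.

C = [9/31, 13/31, 18/31, 22/31, 30/31, 1, 1]
j=0: u_0=13/210 ∈ [0, 9/31) → index 0
j=1: u_1=43/210 ∈ [0, 9/31) → index 0
j=2: u_2=73/210 ∈ [9/31, 13/31) → index 1
j=3: u_3=103/210 ∈ [13/31, 18/31) → index 2
j=4: u_4=19/30 ∈ [18/31, 22/31) → index 3
j=5: u_5=163/210 ∈ [22/31, 30/31) → index 4
j=6: u_6=193/210 ∈ [22/31, 30/31) → index 4

0 0 1 2 3 4 4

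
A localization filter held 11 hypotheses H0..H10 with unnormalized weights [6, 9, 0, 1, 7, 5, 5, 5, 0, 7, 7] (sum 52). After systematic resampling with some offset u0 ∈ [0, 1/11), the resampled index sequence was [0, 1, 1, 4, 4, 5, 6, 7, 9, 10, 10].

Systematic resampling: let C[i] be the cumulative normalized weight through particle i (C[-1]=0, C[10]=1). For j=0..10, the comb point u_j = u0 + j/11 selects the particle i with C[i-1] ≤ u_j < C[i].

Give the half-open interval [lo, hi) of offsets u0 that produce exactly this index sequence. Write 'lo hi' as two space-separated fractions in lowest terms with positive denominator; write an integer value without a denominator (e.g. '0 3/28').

27/572 45/572

C = [3/26, 15/52, 15/52, 4/13, 23/52, 7/13, 33/52, 19/26, 19/26, 45/52, 1]
j=0 picked index 0: u0 ∈ [0, 3/26)
j=1 picked index 1: u0 ∈ [7/286, 113/572)
j=2 picked index 1: u0 ∈ [-19/286, 61/572)
j=3 picked index 4: u0 ∈ [5/143, 97/572)
j=4 picked index 4: u0 ∈ [-8/143, 45/572)
j=5 picked index 5: u0 ∈ [-7/572, 12/143)
j=6 picked index 6: u0 ∈ [-1/143, 51/572)
j=7 picked index 7: u0 ∈ [-1/572, 27/286)
j=8 picked index 9: u0 ∈ [1/286, 79/572)
j=9 picked index 10: u0 ∈ [27/572, 2/11)
j=10 picked index 10: u0 ∈ [-25/572, 1/11)
intersection: [27/572, 45/572)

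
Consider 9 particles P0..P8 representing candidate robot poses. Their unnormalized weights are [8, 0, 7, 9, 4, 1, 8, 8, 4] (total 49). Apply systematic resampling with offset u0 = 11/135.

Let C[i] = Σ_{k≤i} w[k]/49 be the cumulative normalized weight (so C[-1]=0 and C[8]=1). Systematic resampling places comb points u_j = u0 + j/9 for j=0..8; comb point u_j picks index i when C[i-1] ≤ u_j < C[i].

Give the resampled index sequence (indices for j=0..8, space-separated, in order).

0 2 2 3 4 6 6 7 8

C = [8/49, 8/49, 15/49, 24/49, 4/7, 29/49, 37/49, 45/49, 1]
j=0: u_0=11/135 ∈ [0, 8/49) → index 0
j=1: u_1=26/135 ∈ [8/49, 15/49) → index 2
j=2: u_2=41/135 ∈ [8/49, 15/49) → index 2
j=3: u_3=56/135 ∈ [15/49, 24/49) → index 3
j=4: u_4=71/135 ∈ [24/49, 4/7) → index 4
j=5: u_5=86/135 ∈ [29/49, 37/49) → index 6
j=6: u_6=101/135 ∈ [29/49, 37/49) → index 6
j=7: u_7=116/135 ∈ [37/49, 45/49) → index 7
j=8: u_8=131/135 ∈ [45/49, 1) → index 8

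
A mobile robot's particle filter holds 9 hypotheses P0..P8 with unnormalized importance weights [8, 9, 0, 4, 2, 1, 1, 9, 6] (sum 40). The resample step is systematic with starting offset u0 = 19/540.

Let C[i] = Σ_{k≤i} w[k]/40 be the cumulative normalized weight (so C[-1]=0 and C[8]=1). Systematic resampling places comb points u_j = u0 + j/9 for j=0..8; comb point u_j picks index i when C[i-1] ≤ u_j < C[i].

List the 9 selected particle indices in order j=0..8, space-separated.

C = [1/5, 17/40, 17/40, 21/40, 23/40, 3/5, 5/8, 17/20, 1]
j=0: u_0=19/540 ∈ [0, 1/5) → index 0
j=1: u_1=79/540 ∈ [0, 1/5) → index 0
j=2: u_2=139/540 ∈ [1/5, 17/40) → index 1
j=3: u_3=199/540 ∈ [1/5, 17/40) → index 1
j=4: u_4=259/540 ∈ [17/40, 21/40) → index 3
j=5: u_5=319/540 ∈ [23/40, 3/5) → index 5
j=6: u_6=379/540 ∈ [5/8, 17/20) → index 7
j=7: u_7=439/540 ∈ [5/8, 17/20) → index 7
j=8: u_8=499/540 ∈ [17/20, 1) → index 8

0 0 1 1 3 5 7 7 8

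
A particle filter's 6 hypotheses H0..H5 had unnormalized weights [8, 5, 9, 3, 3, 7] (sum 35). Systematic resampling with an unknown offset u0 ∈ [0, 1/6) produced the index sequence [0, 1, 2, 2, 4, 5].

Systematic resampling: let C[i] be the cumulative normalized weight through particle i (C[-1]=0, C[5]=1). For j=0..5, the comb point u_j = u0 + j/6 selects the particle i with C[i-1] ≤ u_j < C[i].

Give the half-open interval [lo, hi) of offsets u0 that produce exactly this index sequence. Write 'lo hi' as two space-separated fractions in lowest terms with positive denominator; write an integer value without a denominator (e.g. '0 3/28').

C = [8/35, 13/35, 22/35, 5/7, 4/5, 1]
j=0 picked index 0: u0 ∈ [0, 8/35)
j=1 picked index 1: u0 ∈ [13/210, 43/210)
j=2 picked index 2: u0 ∈ [4/105, 31/105)
j=3 picked index 2: u0 ∈ [-9/70, 9/70)
j=4 picked index 4: u0 ∈ [1/21, 2/15)
j=5 picked index 5: u0 ∈ [-1/30, 1/6)
intersection: [13/210, 9/70)

13/210 9/70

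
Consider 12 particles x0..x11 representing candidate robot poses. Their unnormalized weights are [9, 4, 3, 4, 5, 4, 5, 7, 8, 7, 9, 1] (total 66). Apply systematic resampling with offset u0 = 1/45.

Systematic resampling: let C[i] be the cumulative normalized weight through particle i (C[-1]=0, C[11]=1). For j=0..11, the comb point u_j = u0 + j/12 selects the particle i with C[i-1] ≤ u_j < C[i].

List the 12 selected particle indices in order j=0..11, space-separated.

C = [3/22, 13/66, 8/33, 10/33, 25/66, 29/66, 17/33, 41/66, 49/66, 28/33, 65/66, 1]
j=0: u_0=1/45 ∈ [0, 3/22) → index 0
j=1: u_1=19/180 ∈ [0, 3/22) → index 0
j=2: u_2=17/90 ∈ [3/22, 13/66) → index 1
j=3: u_3=49/180 ∈ [8/33, 10/33) → index 3
j=4: u_4=16/45 ∈ [10/33, 25/66) → index 4
j=5: u_5=79/180 ∈ [25/66, 29/66) → index 5
j=6: u_6=47/90 ∈ [17/33, 41/66) → index 7
j=7: u_7=109/180 ∈ [17/33, 41/66) → index 7
j=8: u_8=31/45 ∈ [41/66, 49/66) → index 8
j=9: u_9=139/180 ∈ [49/66, 28/33) → index 9
j=10: u_10=77/90 ∈ [28/33, 65/66) → index 10
j=11: u_11=169/180 ∈ [28/33, 65/66) → index 10

0 0 1 3 4 5 7 7 8 9 10 10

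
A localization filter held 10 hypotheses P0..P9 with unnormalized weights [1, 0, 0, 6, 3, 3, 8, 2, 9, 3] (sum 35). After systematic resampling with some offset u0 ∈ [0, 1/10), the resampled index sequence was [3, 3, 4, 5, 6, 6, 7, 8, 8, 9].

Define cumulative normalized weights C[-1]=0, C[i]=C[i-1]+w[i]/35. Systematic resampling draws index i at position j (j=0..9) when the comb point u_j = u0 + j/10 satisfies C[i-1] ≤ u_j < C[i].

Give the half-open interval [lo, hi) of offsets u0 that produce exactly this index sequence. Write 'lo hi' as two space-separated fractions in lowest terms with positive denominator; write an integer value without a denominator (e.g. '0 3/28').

1/35 2/35

C = [1/35, 1/35, 1/35, 1/5, 2/7, 13/35, 3/5, 23/35, 32/35, 1]
j=0 picked index 3: u0 ∈ [1/35, 1/5)
j=1 picked index 3: u0 ∈ [-1/14, 1/10)
j=2 picked index 4: u0 ∈ [0, 3/35)
j=3 picked index 5: u0 ∈ [-1/70, 1/14)
j=4 picked index 6: u0 ∈ [-1/35, 1/5)
j=5 picked index 6: u0 ∈ [-9/70, 1/10)
j=6 picked index 7: u0 ∈ [0, 2/35)
j=7 picked index 8: u0 ∈ [-3/70, 3/14)
j=8 picked index 8: u0 ∈ [-1/7, 4/35)
j=9 picked index 9: u0 ∈ [1/70, 1/10)
intersection: [1/35, 2/35)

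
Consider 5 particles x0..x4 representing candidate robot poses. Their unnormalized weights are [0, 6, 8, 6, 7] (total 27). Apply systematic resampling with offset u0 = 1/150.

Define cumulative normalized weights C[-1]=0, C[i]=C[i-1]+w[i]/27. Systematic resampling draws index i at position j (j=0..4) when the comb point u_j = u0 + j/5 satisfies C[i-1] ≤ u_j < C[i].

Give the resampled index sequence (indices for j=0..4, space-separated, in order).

C = [0, 2/9, 14/27, 20/27, 1]
j=0: u_0=1/150 ∈ [0, 2/9) → index 1
j=1: u_1=31/150 ∈ [0, 2/9) → index 1
j=2: u_2=61/150 ∈ [2/9, 14/27) → index 2
j=3: u_3=91/150 ∈ [14/27, 20/27) → index 3
j=4: u_4=121/150 ∈ [20/27, 1) → index 4

1 1 2 3 4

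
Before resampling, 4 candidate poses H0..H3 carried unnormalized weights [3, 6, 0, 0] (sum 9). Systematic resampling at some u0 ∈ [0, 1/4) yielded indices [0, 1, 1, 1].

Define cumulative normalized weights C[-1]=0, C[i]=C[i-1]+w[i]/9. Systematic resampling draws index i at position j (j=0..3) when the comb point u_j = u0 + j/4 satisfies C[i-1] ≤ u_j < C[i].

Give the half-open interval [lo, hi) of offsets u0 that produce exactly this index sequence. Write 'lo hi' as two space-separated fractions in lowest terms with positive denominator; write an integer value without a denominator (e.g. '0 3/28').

C = [1/3, 1, 1, 1]
j=0 picked index 0: u0 ∈ [0, 1/3)
j=1 picked index 1: u0 ∈ [1/12, 3/4)
j=2 picked index 1: u0 ∈ [-1/6, 1/2)
j=3 picked index 1: u0 ∈ [-5/12, 1/4)
intersection: [1/12, 1/4)

1/12 1/4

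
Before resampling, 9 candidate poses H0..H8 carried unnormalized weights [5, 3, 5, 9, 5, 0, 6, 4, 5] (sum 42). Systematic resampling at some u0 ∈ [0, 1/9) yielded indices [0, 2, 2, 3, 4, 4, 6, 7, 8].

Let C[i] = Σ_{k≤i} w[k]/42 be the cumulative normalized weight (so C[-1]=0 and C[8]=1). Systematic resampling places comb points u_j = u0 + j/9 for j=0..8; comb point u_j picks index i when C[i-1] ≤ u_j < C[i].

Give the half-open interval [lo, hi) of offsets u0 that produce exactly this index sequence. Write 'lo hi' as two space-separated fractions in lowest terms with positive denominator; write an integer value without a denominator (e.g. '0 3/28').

C = [5/42, 4/21, 13/42, 11/21, 9/14, 9/14, 11/14, 37/42, 1]
j=0 picked index 0: u0 ∈ [0, 5/42)
j=1 picked index 2: u0 ∈ [5/63, 25/126)
j=2 picked index 2: u0 ∈ [-2/63, 11/126)
j=3 picked index 3: u0 ∈ [-1/42, 4/21)
j=4 picked index 4: u0 ∈ [5/63, 25/126)
j=5 picked index 4: u0 ∈ [-2/63, 11/126)
j=6 picked index 6: u0 ∈ [-1/42, 5/42)
j=7 picked index 7: u0 ∈ [1/126, 13/126)
j=8 picked index 8: u0 ∈ [-1/126, 1/9)
intersection: [5/63, 11/126)

5/63 11/126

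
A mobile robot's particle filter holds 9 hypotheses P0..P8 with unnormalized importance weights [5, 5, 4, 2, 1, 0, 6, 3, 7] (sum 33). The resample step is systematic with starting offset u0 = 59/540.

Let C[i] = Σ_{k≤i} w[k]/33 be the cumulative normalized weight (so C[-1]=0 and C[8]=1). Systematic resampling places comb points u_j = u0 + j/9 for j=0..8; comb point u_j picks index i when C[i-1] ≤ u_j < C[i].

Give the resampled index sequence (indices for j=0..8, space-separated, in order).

C = [5/33, 10/33, 14/33, 16/33, 17/33, 17/33, 23/33, 26/33, 1]
j=0: u_0=59/540 ∈ [0, 5/33) → index 0
j=1: u_1=119/540 ∈ [5/33, 10/33) → index 1
j=2: u_2=179/540 ∈ [10/33, 14/33) → index 2
j=3: u_3=239/540 ∈ [14/33, 16/33) → index 3
j=4: u_4=299/540 ∈ [17/33, 23/33) → index 6
j=5: u_5=359/540 ∈ [17/33, 23/33) → index 6
j=6: u_6=419/540 ∈ [23/33, 26/33) → index 7
j=7: u_7=479/540 ∈ [26/33, 1) → index 8
j=8: u_8=539/540 ∈ [26/33, 1) → index 8

0 1 2 3 6 6 7 8 8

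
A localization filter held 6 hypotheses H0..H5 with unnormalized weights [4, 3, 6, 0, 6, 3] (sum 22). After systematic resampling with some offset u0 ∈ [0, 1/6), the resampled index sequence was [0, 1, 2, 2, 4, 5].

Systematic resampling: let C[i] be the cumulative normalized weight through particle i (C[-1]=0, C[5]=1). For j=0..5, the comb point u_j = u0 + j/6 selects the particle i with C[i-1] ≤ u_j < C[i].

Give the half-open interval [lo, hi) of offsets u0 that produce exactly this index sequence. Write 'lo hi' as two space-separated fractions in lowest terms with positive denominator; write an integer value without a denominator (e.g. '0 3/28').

1/33 1/11

C = [2/11, 7/22, 13/22, 13/22, 19/22, 1]
j=0 picked index 0: u0 ∈ [0, 2/11)
j=1 picked index 1: u0 ∈ [1/66, 5/33)
j=2 picked index 2: u0 ∈ [-1/66, 17/66)
j=3 picked index 2: u0 ∈ [-2/11, 1/11)
j=4 picked index 4: u0 ∈ [-5/66, 13/66)
j=5 picked index 5: u0 ∈ [1/33, 1/6)
intersection: [1/33, 1/11)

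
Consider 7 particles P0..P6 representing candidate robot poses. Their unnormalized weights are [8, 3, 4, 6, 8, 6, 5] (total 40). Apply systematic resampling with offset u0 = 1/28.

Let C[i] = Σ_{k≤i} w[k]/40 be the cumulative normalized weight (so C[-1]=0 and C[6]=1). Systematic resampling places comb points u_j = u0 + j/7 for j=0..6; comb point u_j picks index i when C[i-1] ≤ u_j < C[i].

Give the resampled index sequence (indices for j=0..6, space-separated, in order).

0 0 2 3 4 5 6

C = [1/5, 11/40, 3/8, 21/40, 29/40, 7/8, 1]
j=0: u_0=1/28 ∈ [0, 1/5) → index 0
j=1: u_1=5/28 ∈ [0, 1/5) → index 0
j=2: u_2=9/28 ∈ [11/40, 3/8) → index 2
j=3: u_3=13/28 ∈ [3/8, 21/40) → index 3
j=4: u_4=17/28 ∈ [21/40, 29/40) → index 4
j=5: u_5=3/4 ∈ [29/40, 7/8) → index 5
j=6: u_6=25/28 ∈ [7/8, 1) → index 6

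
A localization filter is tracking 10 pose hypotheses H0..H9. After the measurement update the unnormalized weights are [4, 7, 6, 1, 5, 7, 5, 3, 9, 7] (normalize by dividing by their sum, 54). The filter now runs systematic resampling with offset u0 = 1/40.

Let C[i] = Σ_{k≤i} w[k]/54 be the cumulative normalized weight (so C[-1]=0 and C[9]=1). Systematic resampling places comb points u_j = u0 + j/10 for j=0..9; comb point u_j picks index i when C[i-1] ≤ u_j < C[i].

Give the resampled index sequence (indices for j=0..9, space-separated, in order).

0 1 2 3 4 5 6 8 8 9

C = [2/27, 11/54, 17/54, 1/3, 23/54, 5/9, 35/54, 19/27, 47/54, 1]
j=0: u_0=1/40 ∈ [0, 2/27) → index 0
j=1: u_1=1/8 ∈ [2/27, 11/54) → index 1
j=2: u_2=9/40 ∈ [11/54, 17/54) → index 2
j=3: u_3=13/40 ∈ [17/54, 1/3) → index 3
j=4: u_4=17/40 ∈ [1/3, 23/54) → index 4
j=5: u_5=21/40 ∈ [23/54, 5/9) → index 5
j=6: u_6=5/8 ∈ [5/9, 35/54) → index 6
j=7: u_7=29/40 ∈ [19/27, 47/54) → index 8
j=8: u_8=33/40 ∈ [19/27, 47/54) → index 8
j=9: u_9=37/40 ∈ [47/54, 1) → index 9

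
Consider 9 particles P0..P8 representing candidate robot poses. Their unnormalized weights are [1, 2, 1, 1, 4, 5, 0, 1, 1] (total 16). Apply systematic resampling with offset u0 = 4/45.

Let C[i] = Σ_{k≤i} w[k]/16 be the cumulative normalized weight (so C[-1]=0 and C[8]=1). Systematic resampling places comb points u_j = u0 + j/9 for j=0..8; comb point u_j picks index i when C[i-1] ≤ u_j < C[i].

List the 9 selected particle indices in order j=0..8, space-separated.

1 2 3 4 4 5 5 5 8

C = [1/16, 3/16, 1/4, 5/16, 9/16, 7/8, 7/8, 15/16, 1]
j=0: u_0=4/45 ∈ [1/16, 3/16) → index 1
j=1: u_1=1/5 ∈ [3/16, 1/4) → index 2
j=2: u_2=14/45 ∈ [1/4, 5/16) → index 3
j=3: u_3=19/45 ∈ [5/16, 9/16) → index 4
j=4: u_4=8/15 ∈ [5/16, 9/16) → index 4
j=5: u_5=29/45 ∈ [9/16, 7/8) → index 5
j=6: u_6=34/45 ∈ [9/16, 7/8) → index 5
j=7: u_7=13/15 ∈ [9/16, 7/8) → index 5
j=8: u_8=44/45 ∈ [15/16, 1) → index 8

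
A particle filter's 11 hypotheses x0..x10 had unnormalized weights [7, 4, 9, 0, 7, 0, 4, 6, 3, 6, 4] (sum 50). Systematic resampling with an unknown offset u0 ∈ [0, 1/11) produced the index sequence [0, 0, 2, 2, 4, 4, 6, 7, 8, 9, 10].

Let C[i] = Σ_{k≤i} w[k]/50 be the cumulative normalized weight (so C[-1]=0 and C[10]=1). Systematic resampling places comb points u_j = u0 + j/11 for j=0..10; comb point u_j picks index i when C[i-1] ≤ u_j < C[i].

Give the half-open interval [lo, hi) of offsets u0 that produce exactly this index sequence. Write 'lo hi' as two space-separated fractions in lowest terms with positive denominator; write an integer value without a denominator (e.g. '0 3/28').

21/550 27/550

C = [7/50, 11/50, 2/5, 2/5, 27/50, 27/50, 31/50, 37/50, 4/5, 23/25, 1]
j=0 picked index 0: u0 ∈ [0, 7/50)
j=1 picked index 0: u0 ∈ [-1/11, 27/550)
j=2 picked index 2: u0 ∈ [21/550, 12/55)
j=3 picked index 2: u0 ∈ [-29/550, 7/55)
j=4 picked index 4: u0 ∈ [2/55, 97/550)
j=5 picked index 4: u0 ∈ [-3/55, 47/550)
j=6 picked index 6: u0 ∈ [-3/550, 41/550)
j=7 picked index 7: u0 ∈ [-9/550, 57/550)
j=8 picked index 8: u0 ∈ [7/550, 4/55)
j=9 picked index 9: u0 ∈ [-1/55, 28/275)
j=10 picked index 10: u0 ∈ [3/275, 1/11)
intersection: [21/550, 27/550)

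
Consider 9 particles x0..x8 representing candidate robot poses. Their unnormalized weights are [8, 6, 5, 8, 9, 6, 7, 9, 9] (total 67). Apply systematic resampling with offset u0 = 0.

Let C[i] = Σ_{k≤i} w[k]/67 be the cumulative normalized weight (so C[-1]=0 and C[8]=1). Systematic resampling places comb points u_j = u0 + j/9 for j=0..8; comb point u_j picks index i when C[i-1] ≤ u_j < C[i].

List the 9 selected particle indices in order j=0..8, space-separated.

C = [8/67, 14/67, 19/67, 27/67, 36/67, 42/67, 49/67, 58/67, 1]
j=0: u_0=0 ∈ [0, 8/67) → index 0
j=1: u_1=1/9 ∈ [0, 8/67) → index 0
j=2: u_2=2/9 ∈ [14/67, 19/67) → index 2
j=3: u_3=1/3 ∈ [19/67, 27/67) → index 3
j=4: u_4=4/9 ∈ [27/67, 36/67) → index 4
j=5: u_5=5/9 ∈ [36/67, 42/67) → index 5
j=6: u_6=2/3 ∈ [42/67, 49/67) → index 6
j=7: u_7=7/9 ∈ [49/67, 58/67) → index 7
j=8: u_8=8/9 ∈ [58/67, 1) → index 8

0 0 2 3 4 5 6 7 8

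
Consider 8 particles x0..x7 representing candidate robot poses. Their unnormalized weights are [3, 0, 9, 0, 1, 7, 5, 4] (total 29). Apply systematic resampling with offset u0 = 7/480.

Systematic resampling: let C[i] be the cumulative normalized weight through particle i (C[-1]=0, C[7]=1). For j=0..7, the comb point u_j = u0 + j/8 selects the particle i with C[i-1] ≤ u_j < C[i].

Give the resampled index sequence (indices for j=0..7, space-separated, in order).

0 2 2 2 5 5 6 7

C = [3/29, 3/29, 12/29, 12/29, 13/29, 20/29, 25/29, 1]
j=0: u_0=7/480 ∈ [0, 3/29) → index 0
j=1: u_1=67/480 ∈ [3/29, 12/29) → index 2
j=2: u_2=127/480 ∈ [3/29, 12/29) → index 2
j=3: u_3=187/480 ∈ [3/29, 12/29) → index 2
j=4: u_4=247/480 ∈ [13/29, 20/29) → index 5
j=5: u_5=307/480 ∈ [13/29, 20/29) → index 5
j=6: u_6=367/480 ∈ [20/29, 25/29) → index 6
j=7: u_7=427/480 ∈ [25/29, 1) → index 7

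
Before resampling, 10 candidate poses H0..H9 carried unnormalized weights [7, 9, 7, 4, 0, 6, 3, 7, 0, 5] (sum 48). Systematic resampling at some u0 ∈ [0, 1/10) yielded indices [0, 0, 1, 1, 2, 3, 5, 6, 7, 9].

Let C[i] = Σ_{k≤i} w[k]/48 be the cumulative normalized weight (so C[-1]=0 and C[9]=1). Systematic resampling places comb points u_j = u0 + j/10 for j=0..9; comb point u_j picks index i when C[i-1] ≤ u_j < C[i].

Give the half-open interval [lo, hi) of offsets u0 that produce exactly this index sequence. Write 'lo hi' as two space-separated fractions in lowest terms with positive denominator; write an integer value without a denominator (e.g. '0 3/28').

C = [7/48, 1/3, 23/48, 9/16, 9/16, 11/16, 3/4, 43/48, 43/48, 1]
j=0 picked index 0: u0 ∈ [0, 7/48)
j=1 picked index 0: u0 ∈ [-1/10, 11/240)
j=2 picked index 1: u0 ∈ [-13/240, 2/15)
j=3 picked index 1: u0 ∈ [-37/240, 1/30)
j=4 picked index 2: u0 ∈ [-1/15, 19/240)
j=5 picked index 3: u0 ∈ [-1/48, 1/16)
j=6 picked index 5: u0 ∈ [-3/80, 7/80)
j=7 picked index 6: u0 ∈ [-1/80, 1/20)
j=8 picked index 7: u0 ∈ [-1/20, 23/240)
j=9 picked index 9: u0 ∈ [-1/240, 1/10)
intersection: [0, 1/30)

0 1/30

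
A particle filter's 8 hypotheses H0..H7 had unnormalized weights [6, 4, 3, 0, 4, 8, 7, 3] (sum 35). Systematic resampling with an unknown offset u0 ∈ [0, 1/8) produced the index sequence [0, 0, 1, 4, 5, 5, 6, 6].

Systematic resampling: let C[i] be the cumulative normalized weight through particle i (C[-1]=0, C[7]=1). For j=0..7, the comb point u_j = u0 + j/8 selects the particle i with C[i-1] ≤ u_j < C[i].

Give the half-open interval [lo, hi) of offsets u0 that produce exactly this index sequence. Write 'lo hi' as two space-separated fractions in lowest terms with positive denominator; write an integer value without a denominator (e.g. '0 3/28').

0 1/28

C = [6/35, 2/7, 13/35, 13/35, 17/35, 5/7, 32/35, 1]
j=0 picked index 0: u0 ∈ [0, 6/35)
j=1 picked index 0: u0 ∈ [-1/8, 13/280)
j=2 picked index 1: u0 ∈ [-11/140, 1/28)
j=3 picked index 4: u0 ∈ [-1/280, 31/280)
j=4 picked index 5: u0 ∈ [-1/70, 3/14)
j=5 picked index 5: u0 ∈ [-39/280, 5/56)
j=6 picked index 6: u0 ∈ [-1/28, 23/140)
j=7 picked index 6: u0 ∈ [-9/56, 11/280)
intersection: [0, 1/28)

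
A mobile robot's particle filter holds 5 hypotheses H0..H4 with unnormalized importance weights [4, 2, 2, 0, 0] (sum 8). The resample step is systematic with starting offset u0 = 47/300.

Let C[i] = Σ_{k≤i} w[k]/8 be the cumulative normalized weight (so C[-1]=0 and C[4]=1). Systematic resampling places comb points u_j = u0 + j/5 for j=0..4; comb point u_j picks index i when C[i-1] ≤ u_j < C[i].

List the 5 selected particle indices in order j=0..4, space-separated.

0 0 1 2 2

C = [1/2, 3/4, 1, 1, 1]
j=0: u_0=47/300 ∈ [0, 1/2) → index 0
j=1: u_1=107/300 ∈ [0, 1/2) → index 0
j=2: u_2=167/300 ∈ [1/2, 3/4) → index 1
j=3: u_3=227/300 ∈ [3/4, 1) → index 2
j=4: u_4=287/300 ∈ [3/4, 1) → index 2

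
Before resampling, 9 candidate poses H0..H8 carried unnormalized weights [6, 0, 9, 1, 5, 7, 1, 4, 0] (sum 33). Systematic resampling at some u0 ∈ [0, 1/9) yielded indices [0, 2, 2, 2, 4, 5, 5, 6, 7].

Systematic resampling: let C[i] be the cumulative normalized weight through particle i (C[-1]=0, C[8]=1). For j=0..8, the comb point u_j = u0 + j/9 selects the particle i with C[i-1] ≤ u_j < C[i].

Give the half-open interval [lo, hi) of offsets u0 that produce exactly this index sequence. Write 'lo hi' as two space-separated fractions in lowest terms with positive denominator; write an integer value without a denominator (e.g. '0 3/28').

8/99 10/99

C = [2/11, 2/11, 5/11, 16/33, 7/11, 28/33, 29/33, 1, 1]
j=0 picked index 0: u0 ∈ [0, 2/11)
j=1 picked index 2: u0 ∈ [7/99, 34/99)
j=2 picked index 2: u0 ∈ [-4/99, 23/99)
j=3 picked index 2: u0 ∈ [-5/33, 4/33)
j=4 picked index 4: u0 ∈ [4/99, 19/99)
j=5 picked index 5: u0 ∈ [8/99, 29/99)
j=6 picked index 5: u0 ∈ [-1/33, 2/11)
j=7 picked index 6: u0 ∈ [7/99, 10/99)
j=8 picked index 7: u0 ∈ [-1/99, 1/9)
intersection: [8/99, 10/99)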